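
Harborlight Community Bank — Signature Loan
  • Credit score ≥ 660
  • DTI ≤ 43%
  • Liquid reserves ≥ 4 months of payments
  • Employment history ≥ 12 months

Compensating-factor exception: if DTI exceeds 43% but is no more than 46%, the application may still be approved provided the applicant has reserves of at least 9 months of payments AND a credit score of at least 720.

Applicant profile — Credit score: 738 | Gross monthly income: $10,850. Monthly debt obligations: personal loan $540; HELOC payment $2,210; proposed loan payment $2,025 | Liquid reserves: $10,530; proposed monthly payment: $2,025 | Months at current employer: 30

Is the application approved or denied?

Credit score 738 ≥ 660 (meets base)
Total debts = (540 + 2,210 + 2,025) = 4,775. DTI = 4,775/10,850 = 44% > 43% — standard DTI limit exceeded.
Reserves: 10,530 ÷ 2,025 = 5.2 months (meets 4-month minimum)
Employment 30 ≥ 12 months
DTI 44% is within the 43%–46% exception band; checking compensating factors.
Reserves 5.2 < 9 months; credit score 738 ≥ 720.
Override conditions not both satisfied; exception does not apply.

Denied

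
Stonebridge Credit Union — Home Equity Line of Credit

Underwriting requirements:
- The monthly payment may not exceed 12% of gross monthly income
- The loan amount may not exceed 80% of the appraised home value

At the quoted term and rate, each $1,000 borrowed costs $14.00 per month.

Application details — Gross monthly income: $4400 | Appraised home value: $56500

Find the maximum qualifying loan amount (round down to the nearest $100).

$37,700

Payment cap: 12% × $4,400 = $528/month.
At $14.00 per $1,000, that supports 528/14.00 × 1,000 ≈ $37,714 → $37,700.
LTV cap: 80% × $56,500 = $45,200 → $45,200.
Binding constraint: payment-to-income.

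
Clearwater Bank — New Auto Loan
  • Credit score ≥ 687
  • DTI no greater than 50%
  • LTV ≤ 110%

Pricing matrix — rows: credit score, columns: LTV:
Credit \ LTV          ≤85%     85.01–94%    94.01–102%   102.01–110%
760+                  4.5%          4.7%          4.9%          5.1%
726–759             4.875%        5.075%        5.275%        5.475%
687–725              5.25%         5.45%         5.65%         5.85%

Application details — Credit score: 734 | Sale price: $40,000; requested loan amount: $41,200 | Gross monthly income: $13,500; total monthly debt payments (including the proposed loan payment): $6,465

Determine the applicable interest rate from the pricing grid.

5.475%

Credit score 734 ≥ 687; Debt-to-income = 6,465/13,500 = 47.9% — meets 50% limit
LTV = 41,200/40,000 = 103% ≤ 110%
Credit 734 → row 726–759; LTV 103% → column 102.01–110%. Grid cell → 5.475%.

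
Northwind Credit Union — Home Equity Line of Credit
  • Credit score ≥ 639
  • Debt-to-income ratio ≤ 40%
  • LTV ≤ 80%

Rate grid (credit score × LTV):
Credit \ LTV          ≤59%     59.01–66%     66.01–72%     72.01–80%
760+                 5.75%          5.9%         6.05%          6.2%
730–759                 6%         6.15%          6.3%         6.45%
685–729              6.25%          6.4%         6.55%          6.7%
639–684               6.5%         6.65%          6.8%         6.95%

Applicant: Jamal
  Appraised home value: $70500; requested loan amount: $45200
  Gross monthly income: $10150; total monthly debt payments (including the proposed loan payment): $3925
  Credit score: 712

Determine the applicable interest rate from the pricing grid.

6.4%

Credit score 712 ≥ 639; DTI = 3,925/10,150 = 38.7% ≤ 40%
LTV = 45,200/70,500 = 64.1% ≤ 80%
Score 712 is in the 685–729 band; LTV 64.1% is in the 59.01–66% band → 6.4%.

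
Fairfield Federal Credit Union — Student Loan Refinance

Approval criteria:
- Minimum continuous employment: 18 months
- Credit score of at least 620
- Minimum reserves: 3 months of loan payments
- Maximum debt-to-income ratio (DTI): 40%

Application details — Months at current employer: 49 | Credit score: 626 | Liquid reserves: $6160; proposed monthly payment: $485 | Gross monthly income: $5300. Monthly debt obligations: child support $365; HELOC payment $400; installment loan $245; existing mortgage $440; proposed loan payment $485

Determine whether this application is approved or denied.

Approved

Employment 49 ≥ 18 months
Credit score 626 ≥ 620 (meets)
Reserves: 6,160 ÷ 485 = 12.7 months (meets 3-month minimum)
Total monthly debts = (365 + 400 + 245 + 440 + 485) = 1,935. DTI: 1,935 ÷ 5,300 = 36.5%, within the 40% cap
All criteria satisfied.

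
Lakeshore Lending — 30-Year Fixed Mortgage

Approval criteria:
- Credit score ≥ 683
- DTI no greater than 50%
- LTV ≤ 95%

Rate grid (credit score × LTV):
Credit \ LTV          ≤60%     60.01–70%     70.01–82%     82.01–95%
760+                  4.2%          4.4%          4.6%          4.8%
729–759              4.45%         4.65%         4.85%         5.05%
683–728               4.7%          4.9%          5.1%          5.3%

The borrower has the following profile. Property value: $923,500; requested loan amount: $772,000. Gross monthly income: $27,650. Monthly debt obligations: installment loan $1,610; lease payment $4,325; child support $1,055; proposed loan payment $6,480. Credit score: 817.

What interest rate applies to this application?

4.8%

Credit score 817 ≥ 683; Total monthly debts = (1,610 + 4,325 + 1,055 + 6,480) = 13,470. Debt-to-income = 13,470/27,650 = 48.7% — meets 50% limit
LTV = 772,000/923,500 = 83.6% ≤ 95%
Row: 817 falls in 760+. Column: 83.6% falls in 82.01–95%. Rate = 4.8%.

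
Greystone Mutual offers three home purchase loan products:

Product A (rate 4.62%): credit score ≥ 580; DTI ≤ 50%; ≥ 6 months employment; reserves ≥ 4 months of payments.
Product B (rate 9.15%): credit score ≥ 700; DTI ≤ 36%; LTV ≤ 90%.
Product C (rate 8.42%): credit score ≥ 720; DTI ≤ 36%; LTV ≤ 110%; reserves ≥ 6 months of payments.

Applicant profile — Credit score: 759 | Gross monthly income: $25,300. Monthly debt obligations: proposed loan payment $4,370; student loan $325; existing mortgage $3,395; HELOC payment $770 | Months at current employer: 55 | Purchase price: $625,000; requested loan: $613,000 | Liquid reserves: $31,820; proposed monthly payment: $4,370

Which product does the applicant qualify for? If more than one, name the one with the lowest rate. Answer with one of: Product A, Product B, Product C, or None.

Total debts = (4,370 + 325 + 3,395 + 770) = 8,860; DTI = 8,860/25,300 = 35%.
LTV = 613,000/625,000 = 98.1%.
Reserves = 31,820/4,370 = 7.3 months.
Product A: score 759 ≥ 580; DTI 35% ≤ 50%; employment 55 ≥ 6 mo; reserves 7.3 ≥ 4 mo → qualifies.
Product B: score 759 ≥ 700; DTI 35% ≤ 36%; LTV 98.1% > 90% → does not qualify.
Product C: score 759 ≥ 720; DTI 35% ≤ 36%; LTV 98.1% ≤ 110%; reserves 7.3 ≥ 6 mo → qualifies.
Qualifying: Product A, Product C. Lowest rate is 4.62% → Product A.

Product A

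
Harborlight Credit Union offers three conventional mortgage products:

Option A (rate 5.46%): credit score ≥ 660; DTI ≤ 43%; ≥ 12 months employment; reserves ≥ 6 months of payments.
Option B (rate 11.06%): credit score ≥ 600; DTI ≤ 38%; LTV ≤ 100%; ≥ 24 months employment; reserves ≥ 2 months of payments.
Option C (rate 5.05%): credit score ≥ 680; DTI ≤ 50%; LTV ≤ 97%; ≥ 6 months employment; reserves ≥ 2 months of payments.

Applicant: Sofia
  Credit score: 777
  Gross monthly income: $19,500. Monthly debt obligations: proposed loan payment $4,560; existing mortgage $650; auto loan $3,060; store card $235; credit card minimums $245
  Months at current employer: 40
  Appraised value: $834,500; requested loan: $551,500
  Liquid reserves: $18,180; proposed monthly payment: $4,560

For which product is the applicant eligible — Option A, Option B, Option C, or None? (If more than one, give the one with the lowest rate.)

Total debts = (4,560 + 650 + 3,060 + 235 + 245) = 8,750; DTI = 8,750/19,500 = 44.9%.
LTV = 551,500/834,500 = 66.1%.
Reserves = 18,180/4,560 = 4.0 months.
Option A: score 777 ≥ 660; DTI 44.9% > 43%; employment 40 ≥ 12 mo; reserves 4.0 < 6 mo → does not qualify.
Option B: score 777 ≥ 600; DTI 44.9% > 38%; LTV 66.1% ≤ 100%; employment 40 ≥ 24 mo; reserves 4.0 ≥ 2 mo → does not qualify.
Option C: score 777 ≥ 680; DTI 44.9% ≤ 50%; LTV 66.1% ≤ 97%; employment 40 ≥ 6 mo; reserves 4.0 ≥ 2 mo → qualifies.

Option C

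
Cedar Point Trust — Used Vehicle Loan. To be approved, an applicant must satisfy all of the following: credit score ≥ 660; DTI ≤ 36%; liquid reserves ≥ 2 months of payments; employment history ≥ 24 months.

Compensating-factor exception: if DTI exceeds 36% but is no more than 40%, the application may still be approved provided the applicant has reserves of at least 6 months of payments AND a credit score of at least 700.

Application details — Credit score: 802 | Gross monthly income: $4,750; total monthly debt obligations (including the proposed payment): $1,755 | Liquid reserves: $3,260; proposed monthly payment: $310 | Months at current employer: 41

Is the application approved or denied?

Approved

Credit score 802 ≥ 660 (meets base)
DTI: 1,755 ÷ 4,750 = 36.9%, over the 36% base limit.
Reserves = 3,260/310 = 10.5 months ≥ 2
Employment 41 ≥ 24 months
DTI 36.9% is within the 36%–40% exception band; checking compensating factors.
Override check — reserves: 10.5 mo (ok); score: 802 (ok).
Both compensating conditions met → exception applies.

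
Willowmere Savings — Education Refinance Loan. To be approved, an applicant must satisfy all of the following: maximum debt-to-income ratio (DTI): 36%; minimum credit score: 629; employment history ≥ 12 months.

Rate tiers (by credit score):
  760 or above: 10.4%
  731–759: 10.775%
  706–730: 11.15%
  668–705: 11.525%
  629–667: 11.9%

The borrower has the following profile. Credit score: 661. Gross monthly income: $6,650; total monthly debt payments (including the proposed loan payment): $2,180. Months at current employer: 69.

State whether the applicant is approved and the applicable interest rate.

Approved at 11.9%

Credit score 661 ≥ 629 (meets minimum)
DTI: 2,180 ÷ 6,650 = 32.8%, within the 36% cap
Employment 69 ≥ 12 months
All requirements met. Score 661 falls in the 629–667 tier → 11.9%.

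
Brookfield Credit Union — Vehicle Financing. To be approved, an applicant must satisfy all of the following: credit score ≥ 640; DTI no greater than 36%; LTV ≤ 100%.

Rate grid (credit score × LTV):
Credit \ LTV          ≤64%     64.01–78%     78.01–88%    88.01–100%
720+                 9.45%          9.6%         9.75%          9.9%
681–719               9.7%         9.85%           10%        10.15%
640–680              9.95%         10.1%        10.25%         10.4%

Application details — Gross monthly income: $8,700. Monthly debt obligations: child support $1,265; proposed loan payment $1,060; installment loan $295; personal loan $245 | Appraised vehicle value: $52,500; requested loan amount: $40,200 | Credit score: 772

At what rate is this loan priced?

9.6%

Credit score 772 ≥ 640; Total monthly debts = (1,265 + 1,060 + 295 + 245) = 2,865. DTI: 2,865 ÷ 8,700 = 32.9%, within the 36% cap
LTV = 40,200/52,500 = 76.6% ≤ 100%
Credit 772 → row 720+; LTV 76.6% → column 64.01–78%. Grid cell → 9.6%.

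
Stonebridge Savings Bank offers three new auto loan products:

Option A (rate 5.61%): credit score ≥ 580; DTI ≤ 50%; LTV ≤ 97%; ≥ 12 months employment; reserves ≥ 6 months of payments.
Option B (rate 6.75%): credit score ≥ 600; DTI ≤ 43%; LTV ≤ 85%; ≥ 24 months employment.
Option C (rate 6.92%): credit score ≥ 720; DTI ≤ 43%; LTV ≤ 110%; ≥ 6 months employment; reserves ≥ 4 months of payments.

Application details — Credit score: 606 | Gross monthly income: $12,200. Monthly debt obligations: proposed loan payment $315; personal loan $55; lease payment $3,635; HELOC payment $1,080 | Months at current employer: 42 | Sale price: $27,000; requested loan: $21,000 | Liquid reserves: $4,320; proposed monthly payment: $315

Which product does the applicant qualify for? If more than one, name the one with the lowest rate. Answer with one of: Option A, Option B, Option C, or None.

Option A

Total debts = (315 + 55 + 3,635 + 1,080) = 5,085; DTI = 5,085/12,200 = 41.7%.
LTV = 21,000/27,000 = 77.8%.
Reserves = 4,320/315 = 13.7 months.
Option A: score 606 ≥ 580; DTI 41.7% ≤ 50%; LTV 77.8% ≤ 97%; employment 42 ≥ 12 mo; reserves 13.7 ≥ 6 mo → qualifies.
Option B: score 606 ≥ 600; DTI 41.7% ≤ 43%; LTV 77.8% ≤ 85%; employment 42 ≥ 24 mo → qualifies.
Option C: score 606 < 720; DTI 41.7% ≤ 43%; LTV 77.8% ≤ 110%; employment 42 ≥ 6 mo; reserves 13.7 ≥ 4 mo → does not qualify.
Qualifying: Option A, Option B. Lowest rate is 5.61% → Option A.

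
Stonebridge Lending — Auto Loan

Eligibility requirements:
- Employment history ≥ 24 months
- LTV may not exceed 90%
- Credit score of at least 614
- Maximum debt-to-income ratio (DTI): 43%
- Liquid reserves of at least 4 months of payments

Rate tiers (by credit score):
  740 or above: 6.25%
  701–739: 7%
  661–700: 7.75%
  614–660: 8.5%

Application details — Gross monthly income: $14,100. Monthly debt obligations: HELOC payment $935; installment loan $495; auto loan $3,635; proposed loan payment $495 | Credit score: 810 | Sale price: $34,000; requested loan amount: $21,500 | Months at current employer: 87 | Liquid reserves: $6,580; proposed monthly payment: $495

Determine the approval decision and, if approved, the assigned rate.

Approved at 6.25%

Credit score 810 ≥ 614 (meets minimum)
Total monthly debts = (935 + 495 + 3,635 + 495) = 5,560. DTI: 5,560 ÷ 14,100 = 39.4%, within the 43% cap
Employment 87 ≥ 24 months
LTV = 21,500/34,000 = 63.2% ≤ 90%
Reserves = 6,580/495 = 13.3 months ≥ 4
All requirements met. Score 810 falls in the 740 or above tier → 6.25%.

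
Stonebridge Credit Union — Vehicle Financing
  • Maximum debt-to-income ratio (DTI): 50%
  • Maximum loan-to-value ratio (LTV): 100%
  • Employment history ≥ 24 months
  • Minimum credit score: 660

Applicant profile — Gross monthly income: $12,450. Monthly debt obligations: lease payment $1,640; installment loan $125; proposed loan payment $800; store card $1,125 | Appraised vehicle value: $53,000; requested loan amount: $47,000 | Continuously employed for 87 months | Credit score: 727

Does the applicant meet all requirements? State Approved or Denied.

Total monthly debts = (1,640 + 125 + 800 + 1,125) = 3,690. DTI: 3,690 ÷ 12,450 = 29.6%, within the 50% cap
Loan-to-value = 47,000/53,000 = 88.7% — pass (100% max)
Employment 87 ≥ 24 months
Credit score 727 ≥ 660 (meets)
All criteria satisfied.

Approved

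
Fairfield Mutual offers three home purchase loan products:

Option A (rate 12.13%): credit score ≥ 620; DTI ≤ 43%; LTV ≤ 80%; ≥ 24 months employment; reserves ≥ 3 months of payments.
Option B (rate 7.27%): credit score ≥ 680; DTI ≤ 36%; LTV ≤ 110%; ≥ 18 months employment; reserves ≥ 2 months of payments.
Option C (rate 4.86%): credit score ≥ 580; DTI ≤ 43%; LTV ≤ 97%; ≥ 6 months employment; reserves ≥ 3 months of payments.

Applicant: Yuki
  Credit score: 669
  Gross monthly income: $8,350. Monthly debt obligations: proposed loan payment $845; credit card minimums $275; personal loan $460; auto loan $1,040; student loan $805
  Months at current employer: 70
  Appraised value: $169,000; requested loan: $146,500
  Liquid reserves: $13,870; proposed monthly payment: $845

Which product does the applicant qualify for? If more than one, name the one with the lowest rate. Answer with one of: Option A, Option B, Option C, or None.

Total debts = (845 + 275 + 460 + 1,040 + 805) = 3,425; DTI = 3,425/8,350 = 41%.
LTV = 146,500/169,000 = 86.7%.
Reserves = 13,870/845 = 16.4 months.
Option A: score 669 ≥ 620; DTI 41% ≤ 43%; LTV 86.7% > 80%; employment 70 ≥ 24 mo; reserves 16.4 ≥ 3 mo → does not qualify.
Option B: score 669 < 680; DTI 41% > 36%; LTV 86.7% ≤ 110%; employment 70 ≥ 18 mo; reserves 16.4 ≥ 2 mo → does not qualify.
Option C: score 669 ≥ 580; DTI 41% ≤ 43%; LTV 86.7% ≤ 97%; employment 70 ≥ 6 mo; reserves 16.4 ≥ 3 mo → qualifies.

Option C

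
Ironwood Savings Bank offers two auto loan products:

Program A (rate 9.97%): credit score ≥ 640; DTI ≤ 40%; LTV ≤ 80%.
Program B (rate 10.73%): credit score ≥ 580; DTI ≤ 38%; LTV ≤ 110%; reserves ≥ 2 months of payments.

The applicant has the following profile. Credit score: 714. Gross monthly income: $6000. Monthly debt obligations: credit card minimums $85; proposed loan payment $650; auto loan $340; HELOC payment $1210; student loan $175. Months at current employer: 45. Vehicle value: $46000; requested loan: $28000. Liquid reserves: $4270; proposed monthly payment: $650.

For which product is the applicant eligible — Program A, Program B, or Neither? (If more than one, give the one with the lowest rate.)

Neither

Total debts = (85 + 650 + 340 + 1,210 + 175) = 2,460; DTI = 2,460/6,000 = 41%.
LTV = 28,000/46,000 = 60.9%.
Reserves = 4,270/650 = 6.6 months.
Program A: score 714 ≥ 640; DTI 41% > 40%; LTV 60.9% ≤ 80% → does not qualify.
Program B: score 714 ≥ 580; DTI 41% > 38%; LTV 60.9% ≤ 110%; reserves 6.6 ≥ 2 mo → does not qualify.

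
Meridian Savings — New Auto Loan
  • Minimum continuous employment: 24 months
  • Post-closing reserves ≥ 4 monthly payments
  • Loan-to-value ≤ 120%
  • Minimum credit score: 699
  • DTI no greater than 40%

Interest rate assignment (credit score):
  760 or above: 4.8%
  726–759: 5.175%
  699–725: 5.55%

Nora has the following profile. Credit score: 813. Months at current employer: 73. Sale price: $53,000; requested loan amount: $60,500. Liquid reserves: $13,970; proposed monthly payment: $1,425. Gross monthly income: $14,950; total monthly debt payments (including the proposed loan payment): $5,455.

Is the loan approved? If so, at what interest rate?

Credit score 813 ≥ 699 (meets minimum)
LTV: 60,500 ÷ 53,000 = 114.2%, within 120% cap
DTI: 5,455 ÷ 14,950 = 36.5%, within the 40% cap
Employment 73 ≥ 24 months
Liquid reserves cover 13,970/1,425 = 9.8 months — ≥ 4 required
All requirements met. Score 813 falls in the 760 or above tier → 4.8%.

Approved at 4.8%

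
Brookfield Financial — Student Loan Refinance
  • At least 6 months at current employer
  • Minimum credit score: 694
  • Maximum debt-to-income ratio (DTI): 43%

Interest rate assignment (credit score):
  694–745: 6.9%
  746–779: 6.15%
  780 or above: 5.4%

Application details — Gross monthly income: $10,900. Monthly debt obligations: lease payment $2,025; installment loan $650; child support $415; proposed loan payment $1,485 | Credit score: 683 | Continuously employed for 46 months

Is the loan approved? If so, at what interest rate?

Denied

Credit score 683 < 694 (below minimum)
Employment 46 ≥ 6 months
Total monthly debts = (2,025 + 650 + 415 + 1,485) = 4,575. DTI: 4,575 ÷ 10,900 = 42%, within the 43% cap
Not all requirements met → denied.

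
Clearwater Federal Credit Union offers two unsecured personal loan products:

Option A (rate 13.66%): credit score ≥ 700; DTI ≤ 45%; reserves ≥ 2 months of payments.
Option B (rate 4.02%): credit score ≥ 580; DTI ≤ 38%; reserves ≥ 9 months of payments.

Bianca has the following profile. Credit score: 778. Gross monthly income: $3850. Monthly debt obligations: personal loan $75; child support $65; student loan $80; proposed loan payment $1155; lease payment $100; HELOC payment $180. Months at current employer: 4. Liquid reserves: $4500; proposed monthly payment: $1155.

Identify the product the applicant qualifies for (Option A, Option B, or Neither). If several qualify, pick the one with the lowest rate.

Option A

Total debts = (75 + 65 + 80 + 1,155 + 100 + 180) = 1,655; DTI = 1,655/3,850 = 43%.
Reserves = 4,500/1,155 = 3.9 months.
Option A: score 778 ≥ 700; DTI 43% ≤ 45%; reserves 3.9 ≥ 2 mo → qualifies.
Option B: score 778 ≥ 580; DTI 43% > 38%; reserves 3.9 < 9 mo → does not qualify.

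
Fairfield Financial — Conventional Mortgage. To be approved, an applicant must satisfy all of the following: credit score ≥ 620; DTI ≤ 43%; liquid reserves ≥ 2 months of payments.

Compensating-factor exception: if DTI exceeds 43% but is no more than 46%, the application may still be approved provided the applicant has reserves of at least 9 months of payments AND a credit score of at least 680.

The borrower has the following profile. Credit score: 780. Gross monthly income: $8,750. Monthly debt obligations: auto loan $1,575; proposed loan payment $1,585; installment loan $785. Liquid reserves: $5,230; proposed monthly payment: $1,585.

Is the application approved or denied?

Denied

Credit score 780 ≥ 620 (meets base)
Total debts = (1,575 + 1,585 + 785) = 3,945. DTI: 3,945 ÷ 8,750 = 45.1%, over the 43% base limit.
Reserves: 5,230 ÷ 1,585 = 3.3 months (meets 2-month minimum)
45.1% falls in the override range (43%–46%), so the compensating-factor test applies.
Reserves 3.3 < 9 months; credit score 780 ≥ 680.
Compensating-factor requirement not fully met.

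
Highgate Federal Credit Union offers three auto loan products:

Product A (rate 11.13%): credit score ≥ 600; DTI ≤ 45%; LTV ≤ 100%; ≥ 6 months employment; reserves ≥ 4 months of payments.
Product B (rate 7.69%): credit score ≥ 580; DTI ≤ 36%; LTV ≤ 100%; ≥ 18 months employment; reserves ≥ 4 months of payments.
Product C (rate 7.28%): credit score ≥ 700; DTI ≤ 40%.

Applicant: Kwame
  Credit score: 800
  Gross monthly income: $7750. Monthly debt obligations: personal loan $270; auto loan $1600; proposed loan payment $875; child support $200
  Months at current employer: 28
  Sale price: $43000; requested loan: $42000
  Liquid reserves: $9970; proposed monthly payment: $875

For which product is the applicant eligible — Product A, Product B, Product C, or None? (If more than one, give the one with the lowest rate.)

Product C

Total debts = (270 + 1,600 + 875 + 200) = 2,945; DTI = 2,945/7,750 = 38%.
LTV = 42,000/43,000 = 97.7%.
Reserves = 9,970/875 = 11.4 months.
Product A: score 800 ≥ 600; DTI 38% ≤ 45%; LTV 97.7% ≤ 100%; employment 28 ≥ 6 mo; reserves 11.4 ≥ 4 mo → qualifies.
Product B: score 800 ≥ 580; DTI 38% > 36%; LTV 97.7% ≤ 100%; employment 28 ≥ 18 mo; reserves 11.4 ≥ 4 mo → does not qualify.
Product C: score 800 ≥ 700; DTI 38% ≤ 40% → qualifies.
Qualifying: Product A, Product C. Lowest rate is 7.28% → Product C.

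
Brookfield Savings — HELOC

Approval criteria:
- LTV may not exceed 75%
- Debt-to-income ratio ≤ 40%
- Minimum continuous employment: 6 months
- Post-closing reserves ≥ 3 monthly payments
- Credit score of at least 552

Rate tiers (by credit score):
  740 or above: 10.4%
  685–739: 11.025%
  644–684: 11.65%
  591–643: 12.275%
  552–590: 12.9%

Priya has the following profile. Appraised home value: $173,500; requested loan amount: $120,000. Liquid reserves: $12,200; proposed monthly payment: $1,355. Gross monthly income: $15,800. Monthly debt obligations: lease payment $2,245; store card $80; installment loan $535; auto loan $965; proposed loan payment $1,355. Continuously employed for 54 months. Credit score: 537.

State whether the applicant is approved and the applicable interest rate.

Denied

Credit score 537 < 552 (below minimum)
Loan-to-value = 120,000/173,500 = 69.2% — pass (75% max)
Reserves: 12,200 ÷ 1,355 = 9.0 months (meets 3-month minimum)
Total monthly debts = (2,245 + 80 + 535 + 965 + 1,355) = 5,180. Debt-to-income = 5,180/15,800 = 32.8% — meets 40% limit
Employment 54 ≥ 6 months
Not all requirements met → denied.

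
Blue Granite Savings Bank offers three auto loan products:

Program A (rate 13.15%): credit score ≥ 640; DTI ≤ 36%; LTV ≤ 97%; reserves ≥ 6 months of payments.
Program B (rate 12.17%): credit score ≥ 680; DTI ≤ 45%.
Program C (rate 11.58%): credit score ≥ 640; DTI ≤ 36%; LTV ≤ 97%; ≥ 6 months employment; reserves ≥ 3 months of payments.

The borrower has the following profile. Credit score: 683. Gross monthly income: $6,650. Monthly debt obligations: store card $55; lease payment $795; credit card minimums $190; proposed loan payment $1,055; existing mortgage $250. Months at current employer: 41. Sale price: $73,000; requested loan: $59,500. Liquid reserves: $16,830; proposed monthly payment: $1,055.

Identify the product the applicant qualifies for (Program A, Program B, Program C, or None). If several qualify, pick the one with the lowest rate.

Program C

Total debts = (55 + 795 + 190 + 1,055 + 250) = 2,345; DTI = 2,345/6,650 = 35.3%.
LTV = 59,500/73,000 = 81.5%.
Reserves = 16,830/1,055 = 16.0 months.
Program A: score 683 ≥ 640; DTI 35.3% ≤ 36%; LTV 81.5% ≤ 97%; reserves 16.0 ≥ 6 mo → qualifies.
Program B: score 683 ≥ 680; DTI 35.3% ≤ 45% → qualifies.
Program C: score 683 ≥ 640; DTI 35.3% ≤ 36%; LTV 81.5% ≤ 97%; employment 41 ≥ 6 mo; reserves 16.0 ≥ 3 mo → qualifies.
Qualifying: Program A, Program B, Program C. Lowest rate is 11.58% → Program C.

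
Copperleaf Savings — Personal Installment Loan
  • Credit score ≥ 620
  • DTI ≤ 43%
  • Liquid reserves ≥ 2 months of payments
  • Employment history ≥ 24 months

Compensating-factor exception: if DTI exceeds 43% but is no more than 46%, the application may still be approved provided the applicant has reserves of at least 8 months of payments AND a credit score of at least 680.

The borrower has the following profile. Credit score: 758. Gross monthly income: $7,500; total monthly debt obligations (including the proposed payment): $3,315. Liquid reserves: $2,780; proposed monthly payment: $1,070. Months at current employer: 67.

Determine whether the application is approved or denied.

Denied

Credit score 758 ≥ 620 (meets base)
DTI: 3,315 ÷ 7,500 = 44.2%, over the 43% base limit.
Liquid reserves cover 2,780/1,070 = 2.6 months — ≥ 2 required
Employment 67 ≥ 24 months
44.2% falls in the override range (43%–46%), so the compensating-factor test applies.
Override check — reserves: 2.6 mo (short of 8); score: 758 (ok).
Compensating-factor requirement not fully met.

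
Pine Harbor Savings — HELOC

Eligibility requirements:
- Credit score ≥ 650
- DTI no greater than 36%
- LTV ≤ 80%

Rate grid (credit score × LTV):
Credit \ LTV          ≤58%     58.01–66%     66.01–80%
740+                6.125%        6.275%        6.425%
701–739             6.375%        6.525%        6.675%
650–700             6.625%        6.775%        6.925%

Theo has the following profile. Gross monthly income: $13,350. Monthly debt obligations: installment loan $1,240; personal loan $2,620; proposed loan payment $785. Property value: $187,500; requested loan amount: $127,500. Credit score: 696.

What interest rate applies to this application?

6.925%

Credit score 696 ≥ 650; Total monthly debts = (1,240 + 2,620 + 785) = 4,645. DTI: 4,645 ÷ 13,350 = 34.8%, within the 36% cap
LTV: 127,500 ÷ 187,500 = 68%, within 80% cap
Credit 696 → row 650–700; LTV 68% → column 66.01–80%. Grid cell → 6.925%.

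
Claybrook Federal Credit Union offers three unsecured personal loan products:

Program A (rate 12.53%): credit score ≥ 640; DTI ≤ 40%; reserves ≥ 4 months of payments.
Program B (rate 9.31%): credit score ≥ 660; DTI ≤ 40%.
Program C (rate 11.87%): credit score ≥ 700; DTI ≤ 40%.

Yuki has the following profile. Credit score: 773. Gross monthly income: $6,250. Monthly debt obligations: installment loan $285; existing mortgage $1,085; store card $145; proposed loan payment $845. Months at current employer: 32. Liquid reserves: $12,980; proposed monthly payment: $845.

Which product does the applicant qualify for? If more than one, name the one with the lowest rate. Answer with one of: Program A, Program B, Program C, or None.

Total debts = (285 + 1,085 + 145 + 845) = 2,360; DTI = 2,360/6,250 = 37.8%.
Reserves = 12,980/845 = 15.4 months.
Program A: score 773 ≥ 640; DTI 37.8% ≤ 40%; reserves 15.4 ≥ 4 mo → qualifies.
Program B: score 773 ≥ 660; DTI 37.8% ≤ 40% → qualifies.
Program C: score 773 ≥ 700; DTI 37.8% ≤ 40% → qualifies.
Qualifying: Program A, Program B, Program C. Lowest rate is 9.31% → Program B.

Program B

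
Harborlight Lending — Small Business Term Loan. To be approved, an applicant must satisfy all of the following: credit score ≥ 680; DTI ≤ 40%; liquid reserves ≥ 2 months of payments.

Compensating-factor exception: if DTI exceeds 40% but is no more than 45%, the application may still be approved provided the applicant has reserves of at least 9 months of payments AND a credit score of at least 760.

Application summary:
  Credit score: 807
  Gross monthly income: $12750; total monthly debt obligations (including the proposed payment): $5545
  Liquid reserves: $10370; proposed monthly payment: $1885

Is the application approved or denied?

Credit score 807 ≥ 680 (meets base)
DTI = 5,545/12,750 = 43.5% > 40% — standard DTI limit exceeded.
Reserves: 10,370 ÷ 1,885 = 5.5 months (meets 2-month minimum)
DTI 43.5% is within the 40%–45% exception band; checking compensating factors.
Reserves 5.5 < 9 months; credit score 807 ≥ 760.
Override conditions not both satisfied; exception does not apply.

Denied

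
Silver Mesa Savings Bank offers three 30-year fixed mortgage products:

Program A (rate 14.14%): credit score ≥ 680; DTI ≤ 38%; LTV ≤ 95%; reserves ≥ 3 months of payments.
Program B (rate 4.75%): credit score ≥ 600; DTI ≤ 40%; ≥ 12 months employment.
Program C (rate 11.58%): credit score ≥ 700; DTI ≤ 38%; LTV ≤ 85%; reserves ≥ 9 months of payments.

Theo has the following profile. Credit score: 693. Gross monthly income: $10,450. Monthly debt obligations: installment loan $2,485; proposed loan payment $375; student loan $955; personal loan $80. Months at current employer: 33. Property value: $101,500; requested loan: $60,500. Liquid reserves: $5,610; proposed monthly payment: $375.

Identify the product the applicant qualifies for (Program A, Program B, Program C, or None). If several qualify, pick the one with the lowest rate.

Total debts = (2,485 + 375 + 955 + 80) = 3,895; DTI = 3,895/10,450 = 37.3%.
LTV = 60,500/101,500 = 59.6%.
Reserves = 5,610/375 = 15.0 months.
Program A: score 693 ≥ 680; DTI 37.3% ≤ 38%; LTV 59.6% ≤ 95%; reserves 15.0 ≥ 3 mo → qualifies.
Program B: score 693 ≥ 600; DTI 37.3% ≤ 40%; employment 33 ≥ 12 mo → qualifies.
Program C: score 693 < 700; DTI 37.3% ≤ 38%; LTV 59.6% ≤ 85%; reserves 15.0 ≥ 9 mo → does not qualify.
Qualifying: Program A, Program B. Lowest rate is 4.75% → Program B.

Program B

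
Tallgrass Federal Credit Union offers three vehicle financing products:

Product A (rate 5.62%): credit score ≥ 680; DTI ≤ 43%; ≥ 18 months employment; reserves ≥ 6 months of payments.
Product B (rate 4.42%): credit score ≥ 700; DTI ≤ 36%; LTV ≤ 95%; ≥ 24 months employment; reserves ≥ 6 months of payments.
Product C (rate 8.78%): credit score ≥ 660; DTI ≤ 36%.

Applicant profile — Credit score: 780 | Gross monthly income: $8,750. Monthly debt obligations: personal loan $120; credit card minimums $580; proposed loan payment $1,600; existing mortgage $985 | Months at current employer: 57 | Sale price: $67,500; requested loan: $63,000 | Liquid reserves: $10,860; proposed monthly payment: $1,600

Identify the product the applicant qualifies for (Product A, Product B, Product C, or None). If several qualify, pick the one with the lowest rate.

Total debts = (120 + 580 + 1,600 + 985) = 3,285; DTI = 3,285/8,750 = 37.5%.
LTV = 63,000/67,500 = 93.3%.
Reserves = 10,860/1,600 = 6.8 months.
Product A: score 780 ≥ 680; DTI 37.5% ≤ 43%; employment 57 ≥ 18 mo; reserves 6.8 ≥ 6 mo → qualifies.
Product B: score 780 ≥ 700; DTI 37.5% > 36%; LTV 93.3% ≤ 95%; employment 57 ≥ 24 mo; reserves 6.8 ≥ 6 mo → does not qualify.
Product C: score 780 ≥ 660; DTI 37.5% > 36% → does not qualify.

Product A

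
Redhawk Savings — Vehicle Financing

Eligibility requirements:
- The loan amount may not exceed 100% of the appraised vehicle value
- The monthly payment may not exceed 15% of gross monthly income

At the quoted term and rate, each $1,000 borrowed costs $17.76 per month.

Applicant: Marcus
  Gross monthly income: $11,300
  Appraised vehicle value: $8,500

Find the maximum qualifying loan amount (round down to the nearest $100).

$8,500

Payment cap: 15% × $11,300 = $1,695/month.
At $17.76 per $1,000, that supports 1,695/17.76 × 1,000 ≈ $95,439 → $95,400.
LTV cap: 100% × $8,500 = $8,500 → $8,500.
Binding constraint: loan-to-value.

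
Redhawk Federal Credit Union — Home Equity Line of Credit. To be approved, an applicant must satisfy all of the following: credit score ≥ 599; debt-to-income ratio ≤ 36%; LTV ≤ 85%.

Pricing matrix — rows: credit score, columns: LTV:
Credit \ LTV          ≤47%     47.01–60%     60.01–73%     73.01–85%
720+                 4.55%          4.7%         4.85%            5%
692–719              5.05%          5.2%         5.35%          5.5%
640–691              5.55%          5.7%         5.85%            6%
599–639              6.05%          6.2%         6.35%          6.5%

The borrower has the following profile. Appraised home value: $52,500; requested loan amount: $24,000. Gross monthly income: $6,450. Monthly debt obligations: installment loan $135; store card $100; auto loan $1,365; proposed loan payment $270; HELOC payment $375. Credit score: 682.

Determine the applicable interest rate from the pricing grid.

5.55%

Credit score 682 ≥ 599; Total monthly debts = (135 + 100 + 1,365 + 270 + 375) = 2,245. DTI = 2,245/6,450 = 34.8% ≤ 36%
LTV = 24,000/52,500 = 45.7% ≤ 85%
Score 682 is in the 640–691 band; LTV 45.7% is in the ≤47% band → 5.55%.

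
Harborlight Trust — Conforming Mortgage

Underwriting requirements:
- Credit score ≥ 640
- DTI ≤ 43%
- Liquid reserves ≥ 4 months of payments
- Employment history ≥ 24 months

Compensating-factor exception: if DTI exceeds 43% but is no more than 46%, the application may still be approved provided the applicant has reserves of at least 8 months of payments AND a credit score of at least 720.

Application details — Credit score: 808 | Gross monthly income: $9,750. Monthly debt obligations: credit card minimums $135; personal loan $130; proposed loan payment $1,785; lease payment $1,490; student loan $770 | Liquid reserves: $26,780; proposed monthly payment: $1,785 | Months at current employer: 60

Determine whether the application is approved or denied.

Credit score 808 ≥ 640 (meets base)
Total debts = (135 + 130 + 1,785 + 1,490 + 770) = 4,310. DTI = 4,310/9,750 = 44.2% > 43% — standard DTI limit exceeded.
Reserves = 26,780/1,785 = 15.0 months ≥ 4
Employment 60 ≥ 24 months
DTI 44.2% is within the 43%–46% exception band; checking compensating factors.
Reserves 15.0 ≥ 8 months; credit score 808 ≥ 720.
Both compensating conditions met → exception applies.

Approved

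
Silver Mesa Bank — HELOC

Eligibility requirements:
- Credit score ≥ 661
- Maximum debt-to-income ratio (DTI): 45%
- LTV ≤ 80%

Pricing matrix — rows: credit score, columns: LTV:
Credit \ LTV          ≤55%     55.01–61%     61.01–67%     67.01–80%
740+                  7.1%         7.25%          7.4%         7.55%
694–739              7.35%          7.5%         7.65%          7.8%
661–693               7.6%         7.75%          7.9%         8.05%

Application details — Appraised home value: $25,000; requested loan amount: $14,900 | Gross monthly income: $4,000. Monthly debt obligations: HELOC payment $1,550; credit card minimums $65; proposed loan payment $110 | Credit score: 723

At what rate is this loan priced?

Credit score 723 ≥ 661; Total monthly debts = (1,550 + 65 + 110) = 1,725. Debt-to-income = 1,725/4,000 = 43.1% — meets 45% limit
LTV = 14,900/25,000 = 59.6% ≤ 80%
Credit 723 → row 694–739; LTV 59.6% → column 55.01–61%. Grid cell → 7.5%.

7.5%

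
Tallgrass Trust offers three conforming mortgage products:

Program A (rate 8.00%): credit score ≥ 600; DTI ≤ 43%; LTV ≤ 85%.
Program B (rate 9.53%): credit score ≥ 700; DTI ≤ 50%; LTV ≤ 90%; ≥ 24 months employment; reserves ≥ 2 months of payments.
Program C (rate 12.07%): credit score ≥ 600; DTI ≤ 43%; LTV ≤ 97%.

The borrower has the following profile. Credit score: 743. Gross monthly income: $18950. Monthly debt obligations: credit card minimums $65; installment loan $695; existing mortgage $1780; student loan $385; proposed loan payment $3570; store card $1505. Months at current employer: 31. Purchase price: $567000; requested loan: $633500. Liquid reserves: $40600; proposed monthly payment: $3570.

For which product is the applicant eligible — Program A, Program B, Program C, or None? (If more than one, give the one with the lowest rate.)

Total debts = (65 + 695 + 1,780 + 385 + 3,570 + 1,505) = 8,000; DTI = 8,000/18,950 = 42.2%.
LTV = 633,500/567,000 = 111.7%.
Reserves = 40,600/3,570 = 11.4 months.
Program A: score 743 ≥ 600; DTI 42.2% ≤ 43%; LTV 111.7% > 85% → does not qualify.
Program B: score 743 ≥ 700; DTI 42.2% ≤ 50%; LTV 111.7% > 90%; employment 31 ≥ 24 mo; reserves 11.4 ≥ 2 mo → does not qualify.
Program C: score 743 ≥ 600; DTI 42.2% ≤ 43%; LTV 111.7% > 97% → does not qualify.

None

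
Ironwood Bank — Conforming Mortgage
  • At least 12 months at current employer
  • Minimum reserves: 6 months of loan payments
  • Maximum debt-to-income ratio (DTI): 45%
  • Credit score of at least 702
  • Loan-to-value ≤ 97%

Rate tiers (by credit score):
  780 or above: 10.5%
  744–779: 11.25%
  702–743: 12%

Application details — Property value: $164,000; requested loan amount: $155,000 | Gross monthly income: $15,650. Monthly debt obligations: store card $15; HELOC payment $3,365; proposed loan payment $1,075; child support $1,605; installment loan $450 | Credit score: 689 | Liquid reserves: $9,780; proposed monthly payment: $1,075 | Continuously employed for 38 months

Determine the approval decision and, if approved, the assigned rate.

Denied

Credit score 689 < 702 (below minimum)
Liquid reserves cover 9,780/1,075 = 9.1 months — ≥ 6 required
Total monthly debts = (15 + 3,365 + 1,075 + 1,605 + 450) = 6,510. DTI = 6,510/15,650 = 41.6% ≤ 45%
Loan-to-value = 155,000/164,000 = 94.5% — pass (97% max)
Employment 38 ≥ 12 months
Not all requirements met → denied.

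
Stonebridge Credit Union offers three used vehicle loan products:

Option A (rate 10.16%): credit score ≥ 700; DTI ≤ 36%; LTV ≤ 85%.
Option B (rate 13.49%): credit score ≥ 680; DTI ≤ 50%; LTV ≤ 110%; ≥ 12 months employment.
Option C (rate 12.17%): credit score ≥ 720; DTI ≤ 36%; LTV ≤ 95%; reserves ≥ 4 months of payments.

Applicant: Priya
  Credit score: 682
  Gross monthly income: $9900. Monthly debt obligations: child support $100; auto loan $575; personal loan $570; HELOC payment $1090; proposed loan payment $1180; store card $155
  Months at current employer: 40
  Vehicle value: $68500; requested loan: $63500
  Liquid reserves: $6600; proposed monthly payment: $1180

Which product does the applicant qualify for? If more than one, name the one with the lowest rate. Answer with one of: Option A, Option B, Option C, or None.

Option B

Total debts = (100 + 575 + 570 + 1,090 + 1,180 + 155) = 3,670; DTI = 3,670/9,900 = 37.1%.
LTV = 63,500/68,500 = 92.7%.
Reserves = 6,600/1,180 = 5.6 months.
Option A: score 682 < 700; DTI 37.1% > 36%; LTV 92.7% > 85% → does not qualify.
Option B: score 682 ≥ 680; DTI 37.1% ≤ 50%; LTV 92.7% ≤ 110%; employment 40 ≥ 12 mo → qualifies.
Option C: score 682 < 720; DTI 37.1% > 36%; LTV 92.7% ≤ 95%; reserves 5.6 ≥ 4 mo → does not qualify.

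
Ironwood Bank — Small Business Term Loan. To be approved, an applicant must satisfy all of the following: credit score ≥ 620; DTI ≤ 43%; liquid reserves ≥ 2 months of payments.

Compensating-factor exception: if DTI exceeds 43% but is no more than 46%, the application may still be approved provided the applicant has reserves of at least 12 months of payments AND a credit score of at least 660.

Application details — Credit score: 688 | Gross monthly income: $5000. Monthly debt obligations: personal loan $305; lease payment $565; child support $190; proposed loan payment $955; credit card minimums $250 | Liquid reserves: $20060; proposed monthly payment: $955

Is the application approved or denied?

Approved

Credit score 688 ≥ 620 (meets base)
Total debts = (305 + 565 + 190 + 955 + 250) = 2,265. DTI = 2,265/5,000 = 45.3% > 43% — standard DTI limit exceeded.
Liquid reserves cover 20,060/955 = 21.0 months — ≥ 2 required
45.3% falls in the override range (43%–46%), so the compensating-factor test applies.
Reserves 21.0 ≥ 12 months; credit score 688 ≥ 660.
Both override conditions satisfied; DTI exception granted.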